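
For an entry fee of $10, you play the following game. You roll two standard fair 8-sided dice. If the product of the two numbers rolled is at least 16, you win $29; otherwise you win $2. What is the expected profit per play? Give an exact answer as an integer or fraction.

E[payout] = (31/64)·2 + (33/64)·29 = 1019/64
Expected profit = 1019/64 − 10 = 379/64

379/64 dollars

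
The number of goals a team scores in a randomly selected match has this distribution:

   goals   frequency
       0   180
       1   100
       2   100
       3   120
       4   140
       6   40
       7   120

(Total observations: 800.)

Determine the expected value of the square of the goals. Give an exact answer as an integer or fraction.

557/40

Total = 800, so P(goals=0) = 180/800, etc.
E[X²] = (9/40)·0 + (1/8)·1 + (1/8)·4 + (3/20)·9 + (7/40)·16 + (1/20)·36 + (3/20)·49
     = 557/40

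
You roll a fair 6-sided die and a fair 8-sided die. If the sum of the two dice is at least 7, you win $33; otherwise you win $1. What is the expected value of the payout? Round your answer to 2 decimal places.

$23.00

E[payout] = (5/16)·1 + (11/16)·33 = 23
≈ $23.00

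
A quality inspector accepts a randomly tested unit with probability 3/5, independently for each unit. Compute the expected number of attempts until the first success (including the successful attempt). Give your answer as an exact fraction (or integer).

For a geometric distribution, E[trials] = 1/p = 1/(3/5) = 5/3.

5/3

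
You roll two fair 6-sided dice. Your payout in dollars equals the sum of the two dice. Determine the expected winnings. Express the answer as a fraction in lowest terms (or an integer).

$7

Distribution of the sum of the two dice: 2 w.p. 1/36, 3 w.p. 1/18, 4 w.p. 1/12, 5 w.p. 1/9, 6 w.p. 5/36, 7 w.p. 1/6, …
E[payout] = (1/36)·2 + (1/18)·3 + (1/12)·4 + (1/9)·5 + (5/36)·6 + (1/6)·7 + (5/36)·8 + (1/9)·9 + (1/12)·10 + (1/18)·11 + (1/36)·12 = 7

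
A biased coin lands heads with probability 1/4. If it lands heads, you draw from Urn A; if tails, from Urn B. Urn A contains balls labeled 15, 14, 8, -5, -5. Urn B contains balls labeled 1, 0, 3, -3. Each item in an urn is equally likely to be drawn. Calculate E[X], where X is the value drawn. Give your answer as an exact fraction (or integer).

E[X | Urn A] = (15 + 14 + 8 − 5 − 5)/5 = 27/5
E[X | Urn B] = (1 + 0 + 3 − 3)/4 = 1/4
E[X] = (1/4)·27/5 + (3/4)·1/4 = 123/80

123/80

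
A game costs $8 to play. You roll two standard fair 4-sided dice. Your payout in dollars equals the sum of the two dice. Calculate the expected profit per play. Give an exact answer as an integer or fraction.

Distribution of the sum of the two dice: 2 w.p. 1/16, 3 w.p. 1/8, 4 w.p. 3/16, 5 w.p. 1/4, 6 w.p. 3/16, 7 w.p. 1/8, …
E[payout] = (1/16)·2 + (1/8)·3 + (3/16)·4 + (1/4)·5 + (3/16)·6 + (1/8)·7 + (1/16)·8 = 5
Expected profit = 5 − 8 = -3

-$3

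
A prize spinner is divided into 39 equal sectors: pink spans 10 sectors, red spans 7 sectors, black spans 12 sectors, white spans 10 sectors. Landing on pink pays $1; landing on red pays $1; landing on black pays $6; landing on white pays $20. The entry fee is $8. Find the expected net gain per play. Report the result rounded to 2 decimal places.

E[payout] = (10/39)·1 + (7/39)·1 + (12/39)·6 + (10/39)·20 = 289/39
Expected profit = 289/39 − 8 = -23/39 ≈ -$0.59

-$0.59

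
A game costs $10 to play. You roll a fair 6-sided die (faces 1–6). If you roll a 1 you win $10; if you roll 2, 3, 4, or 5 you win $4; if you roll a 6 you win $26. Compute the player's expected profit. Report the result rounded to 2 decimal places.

-$1.33

E[payout] = (2/3)·4 + (1/6)·10 + (1/6)·26 = 26/3
Expected profit = 26/3 − 10 = -4/3 ≈ -$1.33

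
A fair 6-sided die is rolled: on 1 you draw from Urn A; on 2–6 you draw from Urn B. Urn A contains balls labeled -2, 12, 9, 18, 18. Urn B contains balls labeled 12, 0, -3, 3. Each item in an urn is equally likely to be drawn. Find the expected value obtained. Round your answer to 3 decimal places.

4.333

E[X | Urn A] = (-2 + 12 + 9 + 18 + 18)/5 = 11
E[X | Urn B] = (12 + 0 − 3 + 3)/4 = 3
E[X] = (1/6)·11 + (5/6)·3 = 13/3 ≈ 4.333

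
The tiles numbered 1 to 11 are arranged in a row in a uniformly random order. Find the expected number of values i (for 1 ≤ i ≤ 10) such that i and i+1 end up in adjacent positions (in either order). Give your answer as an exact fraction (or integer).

For each i ∈ {1,…,10}, let Xᵢ = 1 if i and i+1 are adjacent. P(Xᵢ=1) = 2·(11−1)!/11! = 2/11.
By linearity, E[ΣXᵢ] = (10)·(2/11) = 20/11.

20/11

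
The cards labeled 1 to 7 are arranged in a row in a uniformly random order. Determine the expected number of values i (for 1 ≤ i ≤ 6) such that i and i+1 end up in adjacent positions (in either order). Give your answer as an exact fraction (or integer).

12/7

For each i ∈ {1,…,6}, let Xᵢ = 1 if i and i+1 are adjacent. P(Xᵢ=1) = 2·(7−1)!/7! = 2/7.
By linearity, E[ΣXᵢ] = (6)·(2/7) = 12/7.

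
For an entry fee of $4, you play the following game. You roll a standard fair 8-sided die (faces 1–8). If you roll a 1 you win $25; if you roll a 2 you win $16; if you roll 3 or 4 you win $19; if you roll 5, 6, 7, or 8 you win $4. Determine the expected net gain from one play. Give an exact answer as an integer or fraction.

E[payout] = (1/2)·4 + (1/8)·16 + (1/4)·19 + (1/8)·25 = 95/8
Expected profit = 95/8 − 4 = 63/8

63/8 dollars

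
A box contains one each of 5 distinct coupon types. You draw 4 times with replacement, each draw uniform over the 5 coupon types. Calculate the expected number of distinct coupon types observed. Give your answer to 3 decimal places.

Let Xⱼ=1 if type j appears at least once. P(Xⱼ=1) = 1 − ((5−1)/5)^4 = 369/625.
E[#distinct] = 5·369/625 = 369/125.
≈ 2.952

2.952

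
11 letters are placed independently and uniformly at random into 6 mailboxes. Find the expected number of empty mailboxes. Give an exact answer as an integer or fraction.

48828125/60466176

Let Xⱼ=1 if mailbox j is empty. P(Xⱼ=1) = ((6-1)/6)^11 = 48828125/362797056.
By linearity, E[#empty] = 6·48828125/362797056 = 48828125/60466176.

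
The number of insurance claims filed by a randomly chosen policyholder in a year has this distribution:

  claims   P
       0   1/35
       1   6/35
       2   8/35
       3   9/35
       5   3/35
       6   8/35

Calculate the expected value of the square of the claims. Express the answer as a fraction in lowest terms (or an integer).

E[X²] = (1/35)·0 + (6/35)·1 + (8/35)·4 + (9/35)·9 + (3/35)·25 + (8/35)·36
     = 482/35

482/35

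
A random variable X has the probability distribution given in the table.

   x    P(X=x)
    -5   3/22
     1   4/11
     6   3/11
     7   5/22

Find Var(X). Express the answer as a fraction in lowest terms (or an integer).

E[X] = (3/22)·(-5) + (4/11)·1 + (3/11)·6 + (5/22)·7 = 32/11
E[X²] = (3/22)·25 + (4/11)·1 + (3/11)·36 + (5/22)·49 = 272/11
Var(X) = 272/11 − (32/11)² = 1968/121

1968/121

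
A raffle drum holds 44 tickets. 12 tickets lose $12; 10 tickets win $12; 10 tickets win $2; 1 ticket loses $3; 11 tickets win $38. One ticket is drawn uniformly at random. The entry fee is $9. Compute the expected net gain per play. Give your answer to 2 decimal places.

E[payout] = (12/44)·(-12) + (10/44)·12 + (10/44)·2 + (1/44)·(-3) + (11/44)·38 = 411/44
Expected profit = 411/44 − 9 = 15/44 ≈ $0.34

$0.34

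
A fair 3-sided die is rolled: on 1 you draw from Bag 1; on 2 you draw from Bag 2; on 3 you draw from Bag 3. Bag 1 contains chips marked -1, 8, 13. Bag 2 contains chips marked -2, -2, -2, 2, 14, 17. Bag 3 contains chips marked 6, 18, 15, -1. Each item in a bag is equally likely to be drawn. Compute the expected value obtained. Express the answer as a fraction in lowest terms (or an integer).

E[X | Bag 1] = (-1 + 8 + 13)/3 = 20/3
E[X | Bag 2] = (-2 − 2 − 2 + 2 + 14 + 17)/6 = 9/2
E[X | Bag 3] = (6 + 18 + 15 − 1)/4 = 19/2
E[X] = (1/3)·20/3 + (1/3)·9/2 + (1/3)·19/2 = 62/9

62/9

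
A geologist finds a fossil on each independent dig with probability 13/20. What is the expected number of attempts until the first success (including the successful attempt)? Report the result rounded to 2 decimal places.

1.54

For a geometric distribution, E[trials] = 1/p = 1/(13/20) = 20/13.
≈ 1.54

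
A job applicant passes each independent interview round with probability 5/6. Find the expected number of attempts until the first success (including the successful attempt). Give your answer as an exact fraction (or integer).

For a geometric distribution, E[trials] = 1/p = 1/(5/6) = 6/5.

6/5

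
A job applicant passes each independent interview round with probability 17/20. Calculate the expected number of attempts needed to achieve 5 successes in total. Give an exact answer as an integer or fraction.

100/17

By linearity (sum of 5 independent geometric waits), E[trials] = 5/p = 5/(17/20) = 100/17.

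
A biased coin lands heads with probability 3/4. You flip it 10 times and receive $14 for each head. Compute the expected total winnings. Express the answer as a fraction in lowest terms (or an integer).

E[#heads] = 10·3/4 = 15/2 (linearity over flips).
E[winnings] = 14·15/2 = 105.

$105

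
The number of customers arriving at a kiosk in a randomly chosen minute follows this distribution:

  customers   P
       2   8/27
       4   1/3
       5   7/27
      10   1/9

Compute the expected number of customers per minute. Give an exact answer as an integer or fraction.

E[X] = (8/27)·2 + (1/3)·4 + (7/27)·5 + (1/9)·10
     = 13/3

13/3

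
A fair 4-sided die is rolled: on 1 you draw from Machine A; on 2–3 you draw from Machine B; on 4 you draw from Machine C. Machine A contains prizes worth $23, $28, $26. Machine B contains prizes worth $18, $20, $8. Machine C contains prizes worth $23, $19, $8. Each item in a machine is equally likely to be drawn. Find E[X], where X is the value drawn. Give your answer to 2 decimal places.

E[X | Machine A] = (23 + 28 + 26)/3 = 77/3
E[X | Machine B] = (18 + 20 + 8)/3 = 46/3
E[X | Machine C] = (23 + 19 + 8)/3 = 50/3
E[X] = (1/4)·77/3 + (1/2)·46/3 + (1/4)·50/3 = 73/4 ≈ 18.25

$18.25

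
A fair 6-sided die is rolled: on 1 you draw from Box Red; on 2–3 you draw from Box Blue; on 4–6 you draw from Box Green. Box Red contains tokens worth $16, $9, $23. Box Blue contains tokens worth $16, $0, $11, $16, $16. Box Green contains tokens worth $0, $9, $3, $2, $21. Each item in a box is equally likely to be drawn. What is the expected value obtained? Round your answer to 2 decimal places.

E[X | Box Red] = (16 + 9 + 23)/3 = 16
E[X | Box Blue] = (16 + 0 + 11 + 16 + 16)/5 = 59/5
E[X | Box Green] = (0 + 9 + 3 + 2 + 21)/5 = 7
E[X] = (1/6)·16 + (1/3)·59/5 + (1/2)·7 = 101/10 ≈ 10.10

$10.10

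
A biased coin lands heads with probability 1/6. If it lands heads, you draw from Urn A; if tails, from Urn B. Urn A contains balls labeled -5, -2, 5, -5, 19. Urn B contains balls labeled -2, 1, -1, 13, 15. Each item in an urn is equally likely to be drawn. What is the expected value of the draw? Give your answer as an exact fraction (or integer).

71/15

E[X | Urn A] = (-5 − 2 + 5 − 5 + 19)/5 = 12/5
E[X | Urn B] = (-2 + 1 − 1 + 13 + 15)/5 = 26/5
E[X] = (1/6)·12/5 + (5/6)·26/5 = 71/15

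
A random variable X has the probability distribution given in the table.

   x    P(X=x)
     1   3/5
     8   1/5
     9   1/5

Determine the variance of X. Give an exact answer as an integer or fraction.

68/5

E[X] = (3/5)·1 + (1/5)·8 + (1/5)·9 = 4
E[X²] = (3/5)·1 + (1/5)·64 + (1/5)·81 = 148/5
Var(X) = 148/5 − (4)² = 68/5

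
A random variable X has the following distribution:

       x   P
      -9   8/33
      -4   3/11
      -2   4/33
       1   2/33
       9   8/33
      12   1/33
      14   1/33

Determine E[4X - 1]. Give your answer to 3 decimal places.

E[4x-1] = (8/33)·(-37) + (3/11)·(-17) + (4/33)·(-9) + (2/33)·3 + (8/33)·35 + (1/33)·47 + (1/33)·55
     = -97/33 ≈ -2.939

-2.939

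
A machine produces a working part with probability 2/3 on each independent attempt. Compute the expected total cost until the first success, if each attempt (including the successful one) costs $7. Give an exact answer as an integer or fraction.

E[#attempts] = 1/p = 3/2; E[cost] = 7·3/2 = 21/2.

21/2 dollars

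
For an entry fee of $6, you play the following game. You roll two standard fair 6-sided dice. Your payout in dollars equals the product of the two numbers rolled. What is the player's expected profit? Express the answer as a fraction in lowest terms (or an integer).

Distribution of the product of the two numbers rolled: 1 w.p. 1/36, 2 w.p. 1/18, 3 w.p. 1/18, 4 w.p. 1/12, 5 w.p. 1/18, 6 w.p. 1/9, …
E[payout] = (1/36)·1 + (1/18)·2 + (1/18)·3 + (1/12)·4 + (1/18)·5 + (1/9)·6 + (1/18)·8 + (1/36)·9 + (1/18)·10 + (1/9)·12 + (1/18)·15 + (1/36)·16 + (1/18)·18 + (1/18)·20 + (1/18)·24 + (1/36)·25 + (1/18)·30 + (1/36)·36 = 49/4
Expected profit = 49/4 − 6 = 25/4

25/4 dollars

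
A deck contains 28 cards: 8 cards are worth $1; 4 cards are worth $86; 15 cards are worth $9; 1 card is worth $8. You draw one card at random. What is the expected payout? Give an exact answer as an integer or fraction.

495/28 dollars

E[payout] = (8/28)·1 + (4/28)·86 + (15/28)·9 + (1/28)·8 = 495/28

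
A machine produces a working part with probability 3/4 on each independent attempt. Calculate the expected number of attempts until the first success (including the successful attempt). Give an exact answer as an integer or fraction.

4/3

For a geometric distribution, E[trials] = 1/p = 1/(3/4) = 4/3.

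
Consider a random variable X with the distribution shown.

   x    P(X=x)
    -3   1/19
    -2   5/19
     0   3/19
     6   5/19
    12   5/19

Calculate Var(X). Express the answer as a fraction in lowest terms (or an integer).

E[X] = (1/19)·(-3) + (5/19)·(-2) + (3/19)·0 + (5/19)·6 + (5/19)·12 = 77/19
E[X²] = (1/19)·9 + (5/19)·4 + (3/19)·0 + (5/19)·36 + (5/19)·144 = 929/19
Var(X) = 929/19 − (77/19)² = 11722/361

11722/361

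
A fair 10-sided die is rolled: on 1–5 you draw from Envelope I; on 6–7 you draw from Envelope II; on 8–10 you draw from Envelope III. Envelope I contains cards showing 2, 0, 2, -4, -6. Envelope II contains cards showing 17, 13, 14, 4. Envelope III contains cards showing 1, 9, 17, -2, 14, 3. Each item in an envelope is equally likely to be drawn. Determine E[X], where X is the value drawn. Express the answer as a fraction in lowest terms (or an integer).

E[X | Envelope I] = (2 + 0 + 2 − 4 − 6)/5 = -6/5
E[X | Envelope II] = (17 + 13 + 14 + 4)/4 = 12
E[X | Envelope III] = (1 + 9 + 17 − 2 + 14 + 3)/6 = 7
E[X] = (1/2)·(-6/5) + (1/5)·12 + (3/10)·7 = 39/10

39/10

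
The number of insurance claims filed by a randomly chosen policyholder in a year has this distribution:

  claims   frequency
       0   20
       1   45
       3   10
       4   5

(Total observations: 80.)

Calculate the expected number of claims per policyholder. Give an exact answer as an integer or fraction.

19/16

Total = 80, so P(claims=0) = 20/80, etc.
E[X] = (1/4)·0 + (9/16)·1 + (1/8)·3 + (1/16)·4
     = 19/16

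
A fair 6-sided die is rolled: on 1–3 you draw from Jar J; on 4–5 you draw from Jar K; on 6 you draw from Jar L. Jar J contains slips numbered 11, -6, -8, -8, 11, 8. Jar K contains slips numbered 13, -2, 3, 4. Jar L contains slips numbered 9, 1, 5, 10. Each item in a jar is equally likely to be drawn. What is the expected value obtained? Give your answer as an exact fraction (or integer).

E[X | Jar J] = (11 − 6 − 8 − 8 + 11 + 8)/6 = 4/3
E[X | Jar K] = (13 − 2 + 3 + 4)/4 = 9/2
E[X | Jar L] = (9 + 1 + 5 + 10)/4 = 25/4
E[X] = (1/2)·4/3 + (1/3)·9/2 + (1/6)·25/4 = 77/24

77/24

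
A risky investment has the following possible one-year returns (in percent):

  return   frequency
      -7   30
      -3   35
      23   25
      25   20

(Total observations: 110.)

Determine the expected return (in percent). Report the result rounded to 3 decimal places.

6.909

Total = 110, so P(return=-7) = 30/110, etc.
E[X] = (3/11)·(-7) + (7/22)·(-3) + (5/22)·23 + (2/11)·25
     = 76/11 ≈ 6.909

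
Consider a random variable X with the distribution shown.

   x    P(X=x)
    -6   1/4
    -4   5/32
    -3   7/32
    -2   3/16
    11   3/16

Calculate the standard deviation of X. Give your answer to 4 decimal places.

5.9758

E[X] = -35/32, E[X²] = 1181/32
Var(X) = E[X²] − (E[X])² = 1181/32 − 1225/1024 = 36567/1024
SD(X) = √(36567/1024) ≈ 5.9758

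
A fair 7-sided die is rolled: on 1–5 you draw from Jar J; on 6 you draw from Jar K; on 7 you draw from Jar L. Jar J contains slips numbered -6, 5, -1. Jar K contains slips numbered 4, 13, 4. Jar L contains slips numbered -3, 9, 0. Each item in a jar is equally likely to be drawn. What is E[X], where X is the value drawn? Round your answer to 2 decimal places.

0.81

E[X | Jar J] = (-6 + 5 − 1)/3 = -2/3
E[X | Jar K] = (4 + 13 + 4)/3 = 7
E[X | Jar L] = (-3 + 9 + 0)/3 = 2
E[X] = (5/7)·(-2/3) + (1/7)·7 + (1/7)·2 = 17/21 ≈ 0.81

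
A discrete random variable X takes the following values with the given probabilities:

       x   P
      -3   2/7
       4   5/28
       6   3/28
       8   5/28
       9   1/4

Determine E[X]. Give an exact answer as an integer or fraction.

E[X] = (2/7)·(-3) + (5/28)·4 + (3/28)·6 + (5/28)·8 + (1/4)·9
     = 117/28

117/28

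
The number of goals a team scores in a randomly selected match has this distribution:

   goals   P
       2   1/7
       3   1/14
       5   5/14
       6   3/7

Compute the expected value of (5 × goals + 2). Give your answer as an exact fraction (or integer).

184/7

E[5x+2] = (1/7)·12 + (1/14)·17 + (5/14)·27 + (3/7)·32
     = 184/7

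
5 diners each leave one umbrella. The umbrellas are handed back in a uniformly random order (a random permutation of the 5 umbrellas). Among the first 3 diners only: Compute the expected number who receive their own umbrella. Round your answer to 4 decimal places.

Let Xᵢ = 1 if person i gets their own umbrella. For each i, P(Xᵢ=1) = 1/5.
By linearity of expectation, E[X₁+…+X_3] = 3·(1/5) = 3/5.
≈ 0.6000

0.6000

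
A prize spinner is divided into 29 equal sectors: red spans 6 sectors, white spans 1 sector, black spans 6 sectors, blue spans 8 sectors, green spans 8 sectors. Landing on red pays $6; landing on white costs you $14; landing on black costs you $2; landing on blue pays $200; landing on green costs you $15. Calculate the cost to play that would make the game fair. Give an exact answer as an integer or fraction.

1490/29 dollars

E[payout] = (6/29)·6 + (1/29)·(-14) + (6/29)·(-2) + (8/29)·200 + (8/29)·(-15) = 1490/29
Fair fee = E[payout] = 1490/29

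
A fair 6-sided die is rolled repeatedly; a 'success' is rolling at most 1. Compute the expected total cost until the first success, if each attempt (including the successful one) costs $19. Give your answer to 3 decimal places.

E[#attempts] = 1/p = 6; E[cost] = 19·6 = 114.
≈ 114.000

$114.000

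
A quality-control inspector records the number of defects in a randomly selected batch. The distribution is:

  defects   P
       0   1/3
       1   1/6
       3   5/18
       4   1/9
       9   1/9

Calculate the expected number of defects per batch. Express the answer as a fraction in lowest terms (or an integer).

E[X] = (1/3)·0 + (1/6)·1 + (5/18)·3 + (1/9)·4 + (1/9)·9
     = 22/9

22/9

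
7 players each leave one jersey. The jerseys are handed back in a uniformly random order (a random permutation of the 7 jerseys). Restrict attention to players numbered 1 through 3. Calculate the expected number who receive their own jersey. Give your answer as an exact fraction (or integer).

3/7

Let Xᵢ = 1 if person i gets their own jersey. For each i, P(Xᵢ=1) = 1/7.
By linearity of expectation, E[X₁+…+X_3] = 3·(1/7) = 3/7.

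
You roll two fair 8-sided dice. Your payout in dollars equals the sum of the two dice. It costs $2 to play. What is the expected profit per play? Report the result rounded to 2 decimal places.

$7.00

Distribution of the sum of the two dice: 2 w.p. 1/64, 3 w.p. 1/32, 4 w.p. 3/64, 5 w.p. 1/16, 6 w.p. 5/64, 7 w.p. 3/32, …
E[payout] = (1/64)·2 + (1/32)·3 + (3/64)·4 + (1/16)·5 + (5/64)·6 + (3/32)·7 + (7/64)·8 + (1/8)·9 + (7/64)·10 + (3/32)·11 + (5/64)·12 + (1/16)·13 + (3/64)·14 + (1/32)·15 + (1/64)·16 = 9
Expected profit = 9 − 2 = 7 ≈ $7.00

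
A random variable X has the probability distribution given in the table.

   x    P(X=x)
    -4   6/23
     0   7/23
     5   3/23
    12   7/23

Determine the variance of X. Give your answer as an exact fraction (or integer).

E[X] = (6/23)·(-4) + (7/23)·0 + (3/23)·5 + (7/23)·12 = 75/23
E[X²] = (6/23)·16 + (7/23)·0 + (3/23)·25 + (7/23)·144 = 1179/23
Var(X) = 1179/23 − (75/23)² = 21492/529

21492/529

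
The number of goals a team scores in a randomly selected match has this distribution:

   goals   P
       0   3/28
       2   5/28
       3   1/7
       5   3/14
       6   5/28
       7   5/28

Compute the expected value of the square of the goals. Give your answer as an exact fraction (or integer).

E[X²] = (3/28)·0 + (5/28)·4 + (1/7)·9 + (3/14)·25 + (5/28)·36 + (5/28)·49
     = 631/28

631/28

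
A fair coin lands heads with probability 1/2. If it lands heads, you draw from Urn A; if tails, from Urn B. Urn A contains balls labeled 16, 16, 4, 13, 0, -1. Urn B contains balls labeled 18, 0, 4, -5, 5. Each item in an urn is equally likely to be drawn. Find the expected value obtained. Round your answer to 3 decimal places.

E[X | Urn A] = (16 + 16 + 4 + 13 + 0 − 1)/6 = 8
E[X | Urn B] = (18 + 0 + 4 − 5 + 5)/5 = 22/5
E[X] = (1/2)·8 + (1/2)·22/5 = 31/5 ≈ 6.200

6.200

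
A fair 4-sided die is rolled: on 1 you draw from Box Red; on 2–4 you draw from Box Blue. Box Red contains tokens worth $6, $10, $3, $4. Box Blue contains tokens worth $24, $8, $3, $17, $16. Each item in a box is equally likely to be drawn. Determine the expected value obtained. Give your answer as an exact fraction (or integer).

931/80 dollars

E[X | Box Red] = (6 + 10 + 3 + 4)/4 = 23/4
E[X | Box Blue] = (24 + 8 + 3 + 17 + 16)/5 = 68/5
E[X] = (1/4)·23/4 + (3/4)·68/5 = 931/80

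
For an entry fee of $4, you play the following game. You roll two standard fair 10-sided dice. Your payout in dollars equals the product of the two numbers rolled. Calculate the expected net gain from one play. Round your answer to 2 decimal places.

Distribution of the product of the two numbers rolled: 1 w.p. 1/100, 2 w.p. 1/50, 3 w.p. 1/50, 4 w.p. 3/100, 5 w.p. 1/50, 6 w.p. 1/25, …
E[payout] = (1/100)·1 + (1/50)·2 + (1/50)·3 + (3/100)·4 + (1/50)·5 + (1/25)·6 + (1/50)·7 + (1/25)·8 + (3/100)·9 + (1/25)·10 + (1/25)·12 + (1/50)·14 + (1/50)·15 + (3/100)·16 + (1/25)·18 + (1/25)·20 + (1/50)·21 + (1/25)·24 + (1/100)·25 + (1/50)·27 + (1/50)·28 + (1/25)·30 + (1/50)·32 + (1/50)·35 + (3/100)·36 + (1/25)·40 + (1/50)·42 + (1/50)·45 + (1/50)·48 + (1/100)·49 + (1/50)·50 + (1/50)·54 + (1/50)·56 + (1/50)·60 + (1/50)·63 + (1/100)·64 + (1/50)·70 + (1/50)·72 + (1/50)·80 + (1/100)·81 + (1/50)·90 + (1/100)·100 = 121/4
Expected profit = 121/4 − 4 = 105/4 ≈ $26.25

$26.25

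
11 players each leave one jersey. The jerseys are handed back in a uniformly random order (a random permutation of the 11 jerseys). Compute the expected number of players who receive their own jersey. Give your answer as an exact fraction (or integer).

Let Xᵢ = 1 if person i gets their own jersey. For each i, P(Xᵢ=1) = 1/11.
By linearity of expectation, E[X₁+…+X_11] = 11·(1/11) = 1.

1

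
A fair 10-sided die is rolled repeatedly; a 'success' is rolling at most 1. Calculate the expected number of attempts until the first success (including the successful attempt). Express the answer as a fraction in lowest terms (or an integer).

For a geometric distribution, E[trials] = 1/p = 1/(1/10) = 10.

10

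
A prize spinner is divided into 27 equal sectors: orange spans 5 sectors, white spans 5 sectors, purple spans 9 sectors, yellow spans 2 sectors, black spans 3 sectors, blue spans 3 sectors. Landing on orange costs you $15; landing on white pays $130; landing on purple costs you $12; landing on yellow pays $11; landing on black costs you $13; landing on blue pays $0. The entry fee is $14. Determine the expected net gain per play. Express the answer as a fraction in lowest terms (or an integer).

8/3 dollars

E[payout] = (5/27)·(-15) + (5/27)·130 + (9/27)·(-12) + (2/27)·11 + (3/27)·(-13) + (3/27)·0 = 50/3
Expected profit = 50/3 − 14 = 8/3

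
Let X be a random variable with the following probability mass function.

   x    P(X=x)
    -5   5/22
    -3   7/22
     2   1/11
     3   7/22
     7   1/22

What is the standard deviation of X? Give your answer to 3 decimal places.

E[X] = -7/11, E[X²] = 14
Var(X) = E[X²] − (E[X])² = 14 − 49/121 = 1645/121
SD(X) = √(1645/121) ≈ 3.687

3.687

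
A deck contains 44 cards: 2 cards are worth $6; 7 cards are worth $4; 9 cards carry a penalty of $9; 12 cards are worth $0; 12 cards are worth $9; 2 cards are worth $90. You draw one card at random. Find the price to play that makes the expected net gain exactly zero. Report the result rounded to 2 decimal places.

E[payout] = (2/44)·6 + (7/44)·4 + (9/44)·(-9) + (12/44)·0 + (12/44)·9 + (2/44)·90 = 247/44
Fair fee = E[payout] = 247/44 ≈ $5.61

$5.61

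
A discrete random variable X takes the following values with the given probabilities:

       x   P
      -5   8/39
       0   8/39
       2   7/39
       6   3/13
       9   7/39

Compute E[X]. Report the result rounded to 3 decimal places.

2.333

E[X] = (8/39)·(-5) + (8/39)·0 + (7/39)·2 + (3/13)·6 + (7/39)·9
     = 7/3 ≈ 2.333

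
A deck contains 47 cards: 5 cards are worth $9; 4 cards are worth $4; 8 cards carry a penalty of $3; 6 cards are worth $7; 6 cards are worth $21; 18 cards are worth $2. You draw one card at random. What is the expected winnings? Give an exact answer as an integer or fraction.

241/47 dollars

E[payout] = (5/47)·9 + (4/47)·4 + (8/47)·(-3) + (6/47)·7 + (6/47)·21 + (18/47)·2 = 241/47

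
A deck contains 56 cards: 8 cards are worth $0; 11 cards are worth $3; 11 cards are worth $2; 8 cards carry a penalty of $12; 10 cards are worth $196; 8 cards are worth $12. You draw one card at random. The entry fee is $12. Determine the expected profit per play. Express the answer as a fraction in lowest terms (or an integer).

E[payout] = (8/56)·0 + (11/56)·3 + (11/56)·2 + (8/56)·(-12) + (10/56)·196 + (8/56)·12 = 2015/56
Expected profit = 2015/56 − 12 = 1343/56

1343/56 dollars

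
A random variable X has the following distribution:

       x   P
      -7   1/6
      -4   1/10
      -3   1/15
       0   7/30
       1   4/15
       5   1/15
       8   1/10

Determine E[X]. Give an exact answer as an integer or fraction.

E[X] = (1/6)·(-7) + (1/10)·(-4) + (1/15)·(-3) + (7/30)·0 + (4/15)·1 + (1/15)·5 + (1/10)·8
     = -11/30

-11/30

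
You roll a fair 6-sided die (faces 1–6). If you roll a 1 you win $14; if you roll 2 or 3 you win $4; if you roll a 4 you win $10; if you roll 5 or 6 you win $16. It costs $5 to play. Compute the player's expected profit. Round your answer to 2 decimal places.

$5.67

E[payout] = (1/3)·4 + (1/6)·10 + (1/6)·14 + (1/3)·16 = 32/3
Expected profit = 32/3 − 5 = 17/3 ≈ $5.67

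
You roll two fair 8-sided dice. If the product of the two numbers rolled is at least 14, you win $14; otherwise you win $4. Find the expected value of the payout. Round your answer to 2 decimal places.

E[payout] = (27/64)·4 + (37/64)·14 = 313/32
≈ $9.78

$9.78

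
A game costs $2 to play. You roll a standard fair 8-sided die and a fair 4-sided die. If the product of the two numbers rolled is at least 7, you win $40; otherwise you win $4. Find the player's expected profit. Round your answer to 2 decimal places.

$24.50

E[payout] = (3/8)·4 + (5/8)·40 = 53/2
Expected profit = 53/2 − 2 = 49/2 ≈ $24.50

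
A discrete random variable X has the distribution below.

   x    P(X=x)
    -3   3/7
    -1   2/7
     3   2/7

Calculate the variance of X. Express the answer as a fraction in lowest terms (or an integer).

E[X] = (3/7)·(-3) + (2/7)·(-1) + (2/7)·3 = -5/7
E[X²] = (3/7)·9 + (2/7)·1 + (2/7)·9 = 47/7
Var(X) = 47/7 − (-5/7)² = 304/49

304/49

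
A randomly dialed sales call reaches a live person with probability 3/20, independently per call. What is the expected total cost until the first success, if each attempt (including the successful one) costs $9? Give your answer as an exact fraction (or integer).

E[#attempts] = 1/p = 20/3; E[cost] = 9·20/3 = 60.

$60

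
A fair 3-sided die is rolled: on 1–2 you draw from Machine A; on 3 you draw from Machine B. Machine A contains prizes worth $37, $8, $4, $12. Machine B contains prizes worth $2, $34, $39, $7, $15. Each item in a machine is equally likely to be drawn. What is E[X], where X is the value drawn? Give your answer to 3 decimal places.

E[X | Machine A] = (37 + 8 + 4 + 12)/4 = 61/4
E[X | Machine B] = (2 + 34 + 39 + 7 + 15)/5 = 97/5
E[X] = (2/3)·61/4 + (1/3)·97/5 = 499/30 ≈ 16.633

$16.633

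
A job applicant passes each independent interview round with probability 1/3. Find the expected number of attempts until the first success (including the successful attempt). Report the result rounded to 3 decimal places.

For a geometric distribution, E[trials] = 1/p = 1/(1/3) = 3.
≈ 3.000

3.000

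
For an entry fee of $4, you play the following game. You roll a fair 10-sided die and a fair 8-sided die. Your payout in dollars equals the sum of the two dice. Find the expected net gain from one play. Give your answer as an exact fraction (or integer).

$6

Distribution of the sum of the two dice: 2 w.p. 1/80, 3 w.p. 1/40, 4 w.p. 3/80, 5 w.p. 1/20, 6 w.p. 1/16, 7 w.p. 3/40, …
E[payout] = (1/80)·2 + (1/40)·3 + (3/80)·4 + (1/20)·5 + (1/16)·6 + (3/40)·7 + (7/80)·8 + (1/10)·9 + (1/10)·10 + (1/10)·11 + (7/80)·12 + (3/40)·13 + (1/16)·14 + (1/20)·15 + (3/80)·16 + (1/40)·17 + (1/80)·18 = 10
Expected profit = 10 − 4 = 6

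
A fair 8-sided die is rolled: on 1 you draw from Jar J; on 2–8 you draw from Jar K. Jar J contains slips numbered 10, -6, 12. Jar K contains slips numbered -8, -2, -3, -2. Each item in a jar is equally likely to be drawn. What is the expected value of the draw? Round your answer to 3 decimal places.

-2.615

E[X | Jar J] = (10 − 6 + 12)/3 = 16/3
E[X | Jar K] = (-8 − 2 − 3 − 2)/4 = -15/4
E[X] = (1/8)·16/3 + (7/8)·(-15/4) = -251/96 ≈ -2.615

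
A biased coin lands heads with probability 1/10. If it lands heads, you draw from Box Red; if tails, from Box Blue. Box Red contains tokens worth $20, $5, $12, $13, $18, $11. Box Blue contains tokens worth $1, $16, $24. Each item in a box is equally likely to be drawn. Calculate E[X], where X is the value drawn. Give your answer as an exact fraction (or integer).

817/60 dollars

E[X | Box Red] = (20 + 5 + 12 + 13 + 18 + 11)/6 = 79/6
E[X | Box Blue] = (1 + 16 + 24)/3 = 41/3
E[X] = (1/10)·79/6 + (9/10)·41/3 = 817/60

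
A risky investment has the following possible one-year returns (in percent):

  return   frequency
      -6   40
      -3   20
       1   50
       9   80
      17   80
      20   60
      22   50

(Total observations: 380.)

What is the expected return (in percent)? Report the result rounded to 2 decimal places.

Total = 380, so P(return=-6) = 40/380, etc.
E[X] = (2/19)·(-6) + (1/19)·(-3) + (5/38)·1 + (4/19)·9 + (4/19)·17 + (3/19)·20 + (5/38)·22
     = 413/38 ≈ 10.87

10.87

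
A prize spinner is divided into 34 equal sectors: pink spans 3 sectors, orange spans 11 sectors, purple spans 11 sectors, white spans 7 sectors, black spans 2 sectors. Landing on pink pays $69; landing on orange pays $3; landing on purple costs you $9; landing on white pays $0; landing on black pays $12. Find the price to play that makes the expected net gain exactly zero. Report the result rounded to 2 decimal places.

$4.85

E[payout] = (3/34)·69 + (11/34)·3 + (11/34)·(-9) + (7/34)·0 + (2/34)·12 = 165/34
Fair fee = E[payout] = 165/34 ≈ $4.85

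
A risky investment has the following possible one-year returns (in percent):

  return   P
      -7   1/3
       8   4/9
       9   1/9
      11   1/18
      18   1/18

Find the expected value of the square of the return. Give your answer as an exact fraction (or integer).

157/2

E[X²] = (1/3)·49 + (4/9)·64 + (1/9)·81 + (1/18)·121 + (1/18)·324
     = 157/2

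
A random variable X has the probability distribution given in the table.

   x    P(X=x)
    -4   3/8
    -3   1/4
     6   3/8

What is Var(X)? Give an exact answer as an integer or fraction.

87/4

E[X] = (3/8)·(-4) + (1/4)·(-3) + (3/8)·6 = 0
E[X²] = (3/8)·16 + (1/4)·9 + (3/8)·36 = 87/4
Var(X) = 87/4 − (0)² = 87/4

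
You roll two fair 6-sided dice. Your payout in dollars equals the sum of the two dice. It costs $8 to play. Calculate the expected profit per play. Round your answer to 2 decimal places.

-$1.00

Distribution of the sum of the two dice: 2 w.p. 1/36, 3 w.p. 1/18, 4 w.p. 1/12, 5 w.p. 1/9, 6 w.p. 5/36, 7 w.p. 1/6, …
E[payout] = (1/36)·2 + (1/18)·3 + (1/12)·4 + (1/9)·5 + (5/36)·6 + (1/6)·7 + (5/36)·8 + (1/9)·9 + (1/12)·10 + (1/18)·11 + (1/36)·12 = 7
Expected profit = 7 − 8 = -1 ≈ -$1.00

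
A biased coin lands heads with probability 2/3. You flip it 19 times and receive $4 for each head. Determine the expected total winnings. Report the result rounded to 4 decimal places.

$50.6667

E[#heads] = 19·2/3 = 38/3 (linearity over flips).
E[winnings] = 4·38/3 = 152/3.
≈ 50.6667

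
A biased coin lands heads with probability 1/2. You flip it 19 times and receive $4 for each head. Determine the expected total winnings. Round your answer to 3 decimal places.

E[#heads] = 19·1/2 = 19/2 (linearity over flips).
E[winnings] = 4·19/2 = 38.
≈ 38.000

$38.000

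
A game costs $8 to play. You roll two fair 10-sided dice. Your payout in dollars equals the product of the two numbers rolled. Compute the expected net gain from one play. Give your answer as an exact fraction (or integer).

89/4 dollars

Distribution of the product of the two numbers rolled: 1 w.p. 1/100, 2 w.p. 1/50, 3 w.p. 1/50, 4 w.p. 3/100, 5 w.p. 1/50, 6 w.p. 1/25, …
E[payout] = (1/100)·1 + (1/50)·2 + (1/50)·3 + (3/100)·4 + (1/50)·5 + (1/25)·6 + (1/50)·7 + (1/25)·8 + (3/100)·9 + (1/25)·10 + (1/25)·12 + (1/50)·14 + (1/50)·15 + (3/100)·16 + (1/25)·18 + (1/25)·20 + (1/50)·21 + (1/25)·24 + (1/100)·25 + (1/50)·27 + (1/50)·28 + (1/25)·30 + (1/50)·32 + (1/50)·35 + (3/100)·36 + (1/25)·40 + (1/50)·42 + (1/50)·45 + (1/50)·48 + (1/100)·49 + (1/50)·50 + (1/50)·54 + (1/50)·56 + (1/50)·60 + (1/50)·63 + (1/100)·64 + (1/50)·70 + (1/50)·72 + (1/50)·80 + (1/100)·81 + (1/50)·90 + (1/100)·100 = 121/4
Expected profit = 121/4 − 8 = 89/4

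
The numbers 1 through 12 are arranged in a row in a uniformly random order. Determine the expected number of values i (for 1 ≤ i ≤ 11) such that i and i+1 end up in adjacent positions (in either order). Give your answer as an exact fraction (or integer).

For each i ∈ {1,…,11}, let Xᵢ = 1 if i and i+1 are adjacent. P(Xᵢ=1) = 2·(12−1)!/12! = 2/12.
By linearity, E[ΣXᵢ] = (11)·(2/12) = 11/6.

11/6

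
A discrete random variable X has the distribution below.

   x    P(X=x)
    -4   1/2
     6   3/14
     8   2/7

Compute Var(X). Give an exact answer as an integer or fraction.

E[X] = (1/2)·(-4) + (3/14)·6 + (2/7)·8 = 11/7
E[X²] = (1/2)·16 + (3/14)·36 + (2/7)·64 = 34
Var(X) = 34 − (11/7)² = 1545/49

1545/49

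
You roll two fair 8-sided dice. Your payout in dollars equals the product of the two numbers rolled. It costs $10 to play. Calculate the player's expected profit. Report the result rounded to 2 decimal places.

$10.25

Distribution of the product of the two numbers rolled: 1 w.p. 1/64, 2 w.p. 1/32, 3 w.p. 1/32, 4 w.p. 3/64, 5 w.p. 1/32, 6 w.p. 1/16, …
E[payout] = (1/64)·1 + (1/32)·2 + (1/32)·3 + (3/64)·4 + (1/32)·5 + (1/16)·6 + (1/32)·7 + (1/16)·8 + (1/64)·9 + (1/32)·10 + (1/16)·12 + (1/32)·14 + (1/32)·15 + (3/64)·16 + (1/32)·18 + (1/32)·20 + (1/32)·21 + (1/16)·24 + (1/64)·25 + (1/32)·28 + (1/32)·30 + (1/32)·32 + (1/32)·35 + (1/64)·36 + (1/32)·40 + (1/32)·42 + (1/32)·48 + (1/64)·49 + (1/32)·56 + (1/64)·64 = 81/4
Expected profit = 81/4 − 10 = 41/4 ≈ $10.25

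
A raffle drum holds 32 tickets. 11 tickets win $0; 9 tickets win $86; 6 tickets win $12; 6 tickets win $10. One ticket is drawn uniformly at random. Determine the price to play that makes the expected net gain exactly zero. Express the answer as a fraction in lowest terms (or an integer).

453/16 dollars

E[payout] = (11/32)·0 + (9/32)·86 + (6/32)·12 + (6/32)·10 = 453/16
Fair fee = E[payout] = 453/16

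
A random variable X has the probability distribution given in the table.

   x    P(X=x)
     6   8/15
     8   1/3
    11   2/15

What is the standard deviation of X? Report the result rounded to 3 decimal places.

1.700

E[X] = 22/3, E[X²] = 170/3
Var(X) = E[X²] − (E[X])² = 170/3 − 484/9 = 26/9
SD(X) = √(26/9) ≈ 1.700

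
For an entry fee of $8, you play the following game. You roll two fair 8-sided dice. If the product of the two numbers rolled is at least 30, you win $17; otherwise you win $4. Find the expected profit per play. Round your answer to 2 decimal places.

E[payout] = (47/64)·4 + (17/64)·17 = 477/64
Expected profit = 477/64 − 8 = -35/64 ≈ -$0.55

-$0.55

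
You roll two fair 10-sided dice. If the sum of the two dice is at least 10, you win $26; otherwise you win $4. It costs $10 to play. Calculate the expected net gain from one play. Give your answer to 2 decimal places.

$8.08

E[payout] = (9/25)·4 + (16/25)·26 = 452/25
Expected profit = 452/25 − 10 = 202/25 ≈ $8.08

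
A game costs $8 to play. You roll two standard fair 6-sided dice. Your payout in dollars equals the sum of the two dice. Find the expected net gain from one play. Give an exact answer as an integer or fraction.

Distribution of the sum of the two dice: 2 w.p. 1/36, 3 w.p. 1/18, 4 w.p. 1/12, 5 w.p. 1/9, 6 w.p. 5/36, 7 w.p. 1/6, …
E[payout] = (1/36)·2 + (1/18)·3 + (1/12)·4 + (1/9)·5 + (5/36)·6 + (1/6)·7 + (5/36)·8 + (1/9)·9 + (1/12)·10 + (1/18)·11 + (1/36)·12 = 7
Expected profit = 7 − 8 = -1

-$1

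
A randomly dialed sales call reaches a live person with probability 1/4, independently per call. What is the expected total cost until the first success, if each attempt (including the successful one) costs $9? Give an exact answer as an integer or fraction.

$36

E[#attempts] = 1/p = 4; E[cost] = 9·4 = 36.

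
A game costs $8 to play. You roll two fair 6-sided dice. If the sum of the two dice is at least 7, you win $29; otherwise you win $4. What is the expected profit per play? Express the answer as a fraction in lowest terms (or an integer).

E[payout] = (5/12)·4 + (7/12)·29 = 223/12
Expected profit = 223/12 − 8 = 127/12

127/12 dollars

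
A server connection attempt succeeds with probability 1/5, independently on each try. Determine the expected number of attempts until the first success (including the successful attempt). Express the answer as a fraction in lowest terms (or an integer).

5

For a geometric distribution, E[trials] = 1/p = 1/(1/5) = 5.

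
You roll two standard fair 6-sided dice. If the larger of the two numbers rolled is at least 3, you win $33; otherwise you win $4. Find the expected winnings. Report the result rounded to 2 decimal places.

E[payout] = (1/9)·4 + (8/9)·33 = 268/9
≈ $29.78

$29.78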